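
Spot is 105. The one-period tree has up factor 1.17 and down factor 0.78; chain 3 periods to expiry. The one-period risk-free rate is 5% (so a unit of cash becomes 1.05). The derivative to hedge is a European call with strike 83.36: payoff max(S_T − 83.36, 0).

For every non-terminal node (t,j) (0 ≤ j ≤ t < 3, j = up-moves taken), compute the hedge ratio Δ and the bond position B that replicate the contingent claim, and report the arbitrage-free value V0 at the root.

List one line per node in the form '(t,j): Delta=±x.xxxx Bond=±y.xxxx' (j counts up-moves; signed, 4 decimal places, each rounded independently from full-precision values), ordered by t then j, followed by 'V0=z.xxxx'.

(0,0): Delta=0.8664 Bond=-55.6770
(1,0): Delta=0.5935 Bond=-36.1104
(1,1): Delta=0.9473 Bond=-68.3944
(2,0): Delta=0.0000 Bond=0.0000
(2,1): Delta=0.7694 Bond=-54.7674
(2,2): Delta=1.0000 Bond=-79.3905
V0=35.2981

The replicating-portfolio and risk-neutral prices coincide; use p* = (1.05−0.78)/(1.17−0.78) = 0.6923 for the latter.
At expiry t=3: V(3,0)=0.0000, V(3,1)=0.0000, V(3,2)=28.7529, V(3,3)=84.8094
Node (2,0) S=63.8820: V=(p*·0.0000+(1−p*)·0.0000)/1.05=0.0000; Δ=(0.0000−0.0000)/(74.7419−49.8280)=0.0000; B=V−Δ·S=0.0000
Node (2,1) S=95.8230: V=(p*·28.7529+(1−p*)·0.0000)/1.05=18.9580; Δ=(28.7529−0.0000)/(112.1129−74.7419)=0.7694; B=V−Δ·S=-54.7674
Node (2,2) S=143.7345: V=(p*·84.8094+(1−p*)·28.7529)/1.05=64.3440; Δ=(84.8094−28.7529)/(168.1694−112.1129)=1.0000; B=V−Δ·S=-79.3905
Node (1,0) S=81.9000: V=(p*·18.9580+(1−p*)·0.0000)/1.05=12.4998; Δ=(18.9580−0.0000)/(95.8230−63.8820)=0.5935; B=V−Δ·S=-36.1104
Node (1,1) S=122.8500: V=(p*·64.3440+(1−p*)·18.9580)/1.05=47.9801; Δ=(64.3440−18.9580)/(143.7345−95.8230)=0.9473; B=V−Δ·S=-68.3944
Node (0,0) S=105.0000: V=(p*·47.9801+(1−p*)·12.4998)/1.05=35.2981; Δ=(47.9801−12.4998)/(122.8500−81.9000)=0.8664; B=V−Δ·S=-55.6770
Check: Δ(0,0)·S0 + B(0,0) = 35.2981 = V0.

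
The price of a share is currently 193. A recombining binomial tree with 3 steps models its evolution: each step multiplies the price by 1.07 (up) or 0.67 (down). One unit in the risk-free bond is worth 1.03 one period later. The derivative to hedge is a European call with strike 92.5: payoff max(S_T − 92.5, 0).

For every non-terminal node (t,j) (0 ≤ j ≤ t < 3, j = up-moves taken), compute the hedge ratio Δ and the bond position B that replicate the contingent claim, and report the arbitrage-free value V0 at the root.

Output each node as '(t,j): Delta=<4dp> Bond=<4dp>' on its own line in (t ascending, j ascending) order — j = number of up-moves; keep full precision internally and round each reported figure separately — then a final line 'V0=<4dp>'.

(0,0): Delta=0.9958 Bond=-83.8072
(1,0): Delta=0.9353 Bond=-78.5031
(1,1): Delta=1.0000 Bond=-87.1901
(2,0): Delta=0.0058 Bond=-0.3290
(2,1): Delta=1.0000 Bond=-89.8058
(2,2): Delta=1.0000 Bond=-89.8058
V0=108.3809

Under the risk-neutral measure, an up-move has probability p* = (R−d)/(u−d) = 0.9000 and values discount at R = 1.03.
At expiry t=3: V(3,0)=0.0000, V(3,1)=0.2023, V(3,2)=55.5470, V(3,3)=143.9333
  t=2,j=0: stock 86.6377 → up 92.7023 (V=0.2023), down 58.0473 (V=0.0000). Price 0.1768; hedge Δ=0.0058, bond B=-0.3290.
  t=2,j=1: stock 138.3617 → up 148.0470 (V=55.5470), down 92.7023 (V=0.2023). Price 48.5559; hedge Δ=1.0000, bond B=-89.8058.
  t=2,j=2: stock 220.9657 → up 236.4333 (V=143.9333), down 148.0470 (V=55.5470). Price 131.1599; hedge Δ=1.0000, bond B=-89.8058.
  t=1,j=0: stock 129.3100 → up 138.3617 (V=48.5559), down 86.6377 (V=0.1768). Price 42.4446; hedge Δ=0.9353, bond B=-78.5031.
  t=1,j=1: stock 206.5100 → up 220.9657 (V=131.1599), down 138.3617 (V=48.5559). Price 119.3199; hedge Δ=1.0000, bond B=-87.1901.
  t=0,j=0: stock 193.0000 → up 206.5100 (V=119.3199), down 129.3100 (V=42.4446). Price 108.3809; hedge Δ=0.9958, bond B=-83.8072.
Root portfolio cost Δ·193+B reproduces V0=108.3809.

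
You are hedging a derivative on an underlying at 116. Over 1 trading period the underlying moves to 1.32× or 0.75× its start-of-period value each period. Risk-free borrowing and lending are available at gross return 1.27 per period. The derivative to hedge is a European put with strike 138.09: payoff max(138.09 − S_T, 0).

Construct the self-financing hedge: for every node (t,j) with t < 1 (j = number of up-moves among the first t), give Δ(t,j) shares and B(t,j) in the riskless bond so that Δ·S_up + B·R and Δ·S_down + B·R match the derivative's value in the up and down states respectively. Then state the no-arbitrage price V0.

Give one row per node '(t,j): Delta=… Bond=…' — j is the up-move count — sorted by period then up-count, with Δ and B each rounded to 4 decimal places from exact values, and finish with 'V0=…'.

(0,0): Delta=-0.7727 Bond=93.1604
V0=3.5288

Since d<R<u, set p* = (R−d)/(u−d) = 0.9123; price each node as the discounted p*-expectation of its children.
Terminal payoffs: V(1,0)=51.0900, V(1,1)=0.0000
(0,0): S=116.0000. Δ = (V_up−V_dn)/(S_up−S_dn) = (0.0000−51.0900)/(153.1200−87.0000) = -0.7727. V = [p*·0.0000 + (1−p*)·51.0900]/1.27 = 3.5288. B = V − Δ·S = 93.1604.
Check: Δ(0,0)·S0 + B(0,0) = 3.5288 = V0.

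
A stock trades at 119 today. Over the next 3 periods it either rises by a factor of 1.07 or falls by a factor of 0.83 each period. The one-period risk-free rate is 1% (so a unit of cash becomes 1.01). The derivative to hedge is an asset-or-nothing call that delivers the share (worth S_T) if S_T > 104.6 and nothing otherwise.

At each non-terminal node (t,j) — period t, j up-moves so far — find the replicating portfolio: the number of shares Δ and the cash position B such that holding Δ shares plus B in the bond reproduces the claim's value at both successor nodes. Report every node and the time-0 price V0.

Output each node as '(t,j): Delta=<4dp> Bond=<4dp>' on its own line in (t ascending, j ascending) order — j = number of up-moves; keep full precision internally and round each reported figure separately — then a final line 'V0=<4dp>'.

(0,0): Delta=2.0869 Bond=-142.3399
(1,0): Delta=3.5424 Bond=-287.5266
(1,1): Delta=1.7105 Bond=-95.8422
(2,0): Delta=0.0000 Bond=0.0000
(2,1): Delta=4.4583 Bond=-387.2024
(2,2): Delta=1.0000 Bond=0.0000
V0=105.9956

Since d<R<u, set p* = (R−d)/(u−d) = 0.7500; price each node as the discounted p*-expectation of its children.
Payoff layer (t=3): V(3,0)=0.0000, V(3,1)=0.0000, V(3,2)=113.0818, V(3,3)=145.7801
Node (2,0) S=81.9791: V=(p*·0.0000+(1−p*)·0.0000)/1.01=0.0000; Δ=(0.0000−0.0000)/(87.7176−68.0427)=0.0000; B=V−Δ·S=0.0000
Node (2,1) S=105.6839: V=(p*·113.0818+(1−p*)·0.0000)/1.01=83.9716; Δ=(113.0818−0.0000)/(113.0818−87.7176)=4.4583; B=V−Δ·S=-387.2024
Node (2,2) S=136.2431: V=(p*·145.7801+(1−p*)·113.0818)/1.01=136.2431; Δ=(145.7801−113.0818)/(145.7801−113.0818)=1.0000; B=V−Δ·S=0.0000
Node (1,0) S=98.7700: V=(p*·83.9716+(1−p*)·0.0000)/1.01=62.3552; Δ=(83.9716−0.0000)/(105.6839−81.9791)=3.5424; B=V−Δ·S=-287.5266
Node (1,1) S=127.3300: V=(p*·136.2431+(1−p*)·83.9716)/1.01=121.9557; Δ=(136.2431−83.9716)/(136.2431−105.6839)=1.7105; B=V−Δ·S=-95.8422
Node (0,0) S=119.0000: V=(p*·121.9557+(1−p*)·62.3552)/1.01=105.9956; Δ=(121.9557−62.3552)/(127.3300−98.7700)=2.0869; B=V−Δ·S=-142.3399
Each (Δ,B) replicates both successor values, so the strategy is self-financing and V0 is arbitrage-free.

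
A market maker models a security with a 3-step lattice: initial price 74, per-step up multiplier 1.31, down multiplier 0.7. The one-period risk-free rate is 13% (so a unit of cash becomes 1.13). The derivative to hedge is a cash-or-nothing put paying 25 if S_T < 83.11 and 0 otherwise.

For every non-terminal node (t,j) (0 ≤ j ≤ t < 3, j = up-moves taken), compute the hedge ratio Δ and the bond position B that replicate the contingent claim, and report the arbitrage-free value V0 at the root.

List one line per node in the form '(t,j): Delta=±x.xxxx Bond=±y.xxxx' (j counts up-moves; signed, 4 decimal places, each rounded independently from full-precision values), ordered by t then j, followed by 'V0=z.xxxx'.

Since d<R<u, set p* = (R−d)/(u−d) = 0.7049; price each node as the discounted p*-expectation of its children.
At expiry t=3: V(3,0)=25.0000, V(3,1)=25.0000, V(3,2)=0.0000, V(3,3)=0.0000
  t=2,j=0: stock 36.2600 → up 47.5006 (V=25.0000), down 25.3820 (V=25.0000). Price 22.1239; hedge Δ=0.0000, bond B=22.1239.
  t=2,j=1: stock 67.8580 → up 88.8940 (V=0.0000), down 47.5006 (V=25.0000). Price 6.5284; hedge Δ=-0.6040, bond B=47.5120.
  t=2,j=2: stock 126.9914 → up 166.3587 (V=0.0000), down 88.8940 (V=0.0000). Price 0.0000; hedge Δ=0.0000, bond B=0.0000.
  t=1,j=0: stock 51.8000 → up 67.8580 (V=6.5284), down 36.2600 (V=22.1239). Price 9.8498; hedge Δ=-0.4936, bond B=35.4163.
  t=1,j=1: stock 96.9400 → up 126.9914 (V=0.0000), down 67.8580 (V=6.5284). Price 1.7048; hedge Δ=-0.1104, bond B=12.4070.
  t=0,j=0: stock 74.0000 → up 96.9400 (V=1.7048), down 51.8000 (V=9.8498). Price 3.6356; hedge Δ=-0.1804, bond B=16.9882.
The time-0 hedge costs 3.6356, which is the no-arbitrage price.

(0,0): Delta=-0.1804 Bond=16.9882
(1,0): Delta=-0.4936 Bond=35.4163
(1,1): Delta=-0.1104 Bond=12.4070
(2,0): Delta=0.0000 Bond=22.1239
(2,1): Delta=-0.6040 Bond=47.5120
(2,2): Delta=0.0000 Bond=0.0000
V0=3.6356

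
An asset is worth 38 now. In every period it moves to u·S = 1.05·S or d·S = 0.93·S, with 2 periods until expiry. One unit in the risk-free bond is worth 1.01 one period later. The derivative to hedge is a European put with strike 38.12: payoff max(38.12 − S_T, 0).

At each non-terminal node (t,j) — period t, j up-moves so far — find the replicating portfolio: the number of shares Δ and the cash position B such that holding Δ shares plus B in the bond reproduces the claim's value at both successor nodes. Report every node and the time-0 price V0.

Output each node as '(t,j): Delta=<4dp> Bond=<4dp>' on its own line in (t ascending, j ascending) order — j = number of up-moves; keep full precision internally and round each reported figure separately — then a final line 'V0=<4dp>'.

(0,0): Delta=-0.4536 Bond=18.2490
(1,0): Delta=-1.0000 Bond=37.7426
(1,1): Delta=-0.2116 Bond=8.7760
V0=1.0136

Risk-neutral probability p* = (R−d)/(u−d) = (1.01−0.93)/(1.05−0.93) = 0.6667.
Terminal payoffs: V(2,0)=5.2538, V(2,1)=1.0130, V(2,2)=0.0000
(1,0): S=35.3400. Δ = (V_up−V_dn)/(S_up−S_dn) = (1.0130−5.2538)/(37.1070−32.8662) = -1.0000. V = [p*·1.0130 + (1−p*)·5.2538]/1.01 = 2.4026. B = V − Δ·S = 37.7426.
(1,1): S=39.9000. Δ = (V_up−V_dn)/(S_up−S_dn) = (0.0000−1.0130)/(41.8950−37.1070) = -0.2116. V = [p*·0.0000 + (1−p*)·1.0130]/1.01 = 0.3343. B = V − Δ·S = 8.7760.
(0,0): S=38.0000. Δ = (V_up−V_dn)/(S_up−S_dn) = (0.3343−2.4026)/(39.9000−35.3400) = -0.4536. V = [p*·0.3343 + (1−p*)·2.4026]/1.01 = 1.0136. B = V − Δ·S = 18.2490.
The time-0 hedge costs 1.0136, which is the no-arbitrage price.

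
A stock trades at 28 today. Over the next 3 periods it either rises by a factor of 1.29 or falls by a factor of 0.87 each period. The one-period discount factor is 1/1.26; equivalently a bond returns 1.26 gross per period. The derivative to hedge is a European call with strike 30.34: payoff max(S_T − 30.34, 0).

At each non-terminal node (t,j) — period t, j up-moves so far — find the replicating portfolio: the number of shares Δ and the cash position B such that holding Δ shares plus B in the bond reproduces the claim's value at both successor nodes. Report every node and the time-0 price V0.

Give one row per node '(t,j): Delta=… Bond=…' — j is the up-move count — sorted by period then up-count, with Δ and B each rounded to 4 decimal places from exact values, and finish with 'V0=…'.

(0,0): Delta=0.9762 Bond=-14.4786
(1,0): Delta=0.7345 Bond=-12.3548
(1,1): Delta=0.9888 Bond=-18.6959
(2,0): Delta=0.0000 Bond=0.0000
(2,1): Delta=0.7726 Bond=-16.7646
(2,2): Delta=1.0000 Bond=-24.0794
V0=12.8563

No-arbitrage ⇒ martingale measure with p* = (R−d)/(u−d) = 0.9286.
At expiry t=3: V(3,0)=0.0000, V(3,1)=0.0000, V(3,2)=10.1975, V(3,3)=29.7673
  t=2,j=0: stock 21.1932 → up 27.3392 (V=0.0000), down 18.4381 (V=0.0000). Price 0.0000; hedge Δ=0.0000, bond B=0.0000.
  t=2,j=1: stock 31.4244 → up 40.5375 (V=10.1975), down 27.3392 (V=0.0000). Price 7.5151; hedge Δ=0.7726, bond B=-16.7646.
  t=2,j=2: stock 46.5948 → up 60.1073 (V=29.7673), down 40.5375 (V=10.1975). Price 22.5154; hedge Δ=1.0000, bond B=-24.0794.
  t=1,j=0: stock 24.3600 → up 31.4244 (V=7.5151), down 21.1932 (V=0.0000). Price 5.5384; hedge Δ=0.7345, bond B=-12.3548.
  t=1,j=1: stock 36.1200 → up 46.5948 (V=22.5154), down 31.4244 (V=7.5151). Price 17.0190; hedge Δ=0.9888, bond B=-18.6959.
  t=0,j=0: stock 28.0000 → up 36.1200 (V=17.0190), down 24.3600 (V=5.5384). Price 12.8563; hedge Δ=0.9762, bond B=-14.4786.
Each (Δ,B) replicates both successor values, so the strategy is self-financing and V0 is arbitrage-free.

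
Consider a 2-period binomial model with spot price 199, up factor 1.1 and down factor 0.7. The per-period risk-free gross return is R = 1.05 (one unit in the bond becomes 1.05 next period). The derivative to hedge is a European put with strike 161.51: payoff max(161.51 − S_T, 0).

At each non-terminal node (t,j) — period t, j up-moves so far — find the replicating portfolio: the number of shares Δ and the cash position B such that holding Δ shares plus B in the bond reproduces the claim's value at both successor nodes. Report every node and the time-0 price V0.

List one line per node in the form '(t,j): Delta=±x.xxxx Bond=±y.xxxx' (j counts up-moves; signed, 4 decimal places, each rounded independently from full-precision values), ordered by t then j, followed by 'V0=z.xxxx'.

(0,0): Delta=-0.1700 Bond=36.3832
(1,0): Delta=-1.0000 Bond=153.8190
(1,1): Delta=-0.0946 Bond=21.6857
V0=2.5499

Risk-neutral probability p* = (R−d)/(u−d) = (1.05−0.7)/(1.1−0.7) = 0.8750.
Terminal payoffs: V(2,0)=64.0000, V(2,1)=8.2800, V(2,2)=0.0000
Node (1,0) S=139.3000: V=(p*·8.2800+(1−p*)·64.0000)/1.05=14.5190; Δ=(8.2800−64.0000)/(153.2300−97.5100)=-1.0000; B=V−Δ·S=153.8190
Node (1,1) S=218.9000: V=(p*·0.0000+(1−p*)·8.2800)/1.05=0.9857; Δ=(0.0000−8.2800)/(240.7900−153.2300)=-0.0946; B=V−Δ·S=21.6857
Node (0,0) S=199.0000: V=(p*·0.9857+(1−p*)·14.5190)/1.05=2.5499; Δ=(0.9857−14.5190)/(218.9000−139.3000)=-0.1700; B=V−Δ·S=36.3832
Root portfolio cost Δ·199+B reproduces V0=2.5499.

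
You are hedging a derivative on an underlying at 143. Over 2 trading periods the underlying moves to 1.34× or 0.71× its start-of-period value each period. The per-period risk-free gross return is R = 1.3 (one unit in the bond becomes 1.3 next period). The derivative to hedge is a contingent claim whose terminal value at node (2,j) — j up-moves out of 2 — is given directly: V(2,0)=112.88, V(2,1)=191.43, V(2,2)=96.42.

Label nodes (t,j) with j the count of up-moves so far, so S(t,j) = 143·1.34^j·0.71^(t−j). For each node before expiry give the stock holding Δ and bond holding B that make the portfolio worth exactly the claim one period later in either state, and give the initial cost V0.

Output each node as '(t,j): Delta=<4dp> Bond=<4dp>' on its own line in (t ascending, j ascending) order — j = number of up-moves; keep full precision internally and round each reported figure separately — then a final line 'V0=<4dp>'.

(0,0): Delta=-0.7171 Bond=166.3304
(1,0): Delta=1.2280 Bond=18.7349
(1,1): Delta=-0.7870 Bond=229.6190
V0=63.7782

Since d<R<u, set p* = (R−d)/(u−d) = 0.9365; price each node as the discounted p*-expectation of its children.
At expiry t=2: V(2,0)=112.8800, V(2,1)=191.4300, V(2,2)=96.4200
(1,0): S=101.5300. Δ = (V_up−V_dn)/(S_up−S_dn) = (191.4300−112.8800)/(136.0502−72.0863) = 1.2280. V = [p*·191.4300 + (1−p*)·112.8800]/1.3 = 143.4175. B = V − Δ·S = 18.7349.
(1,1): S=191.6200. Δ = (V_up−V_dn)/(S_up−S_dn) = (96.4200−191.4300)/(256.7708−136.0502) = -0.7870. V = [p*·96.4200 + (1−p*)·191.4300]/1.3 = 78.8095. B = V − Δ·S = 229.6190.
(0,0): S=143.0000. Δ = (V_up−V_dn)/(S_up−S_dn) = (78.8095−143.4175)/(191.6200−101.5300) = -0.7171. V = [p*·78.8095 + (1−p*)·143.4175]/1.3 = 63.7782. B = V − Δ·S = 166.3304.
The time-0 hedge costs 63.7782, which is the no-arbitrage price.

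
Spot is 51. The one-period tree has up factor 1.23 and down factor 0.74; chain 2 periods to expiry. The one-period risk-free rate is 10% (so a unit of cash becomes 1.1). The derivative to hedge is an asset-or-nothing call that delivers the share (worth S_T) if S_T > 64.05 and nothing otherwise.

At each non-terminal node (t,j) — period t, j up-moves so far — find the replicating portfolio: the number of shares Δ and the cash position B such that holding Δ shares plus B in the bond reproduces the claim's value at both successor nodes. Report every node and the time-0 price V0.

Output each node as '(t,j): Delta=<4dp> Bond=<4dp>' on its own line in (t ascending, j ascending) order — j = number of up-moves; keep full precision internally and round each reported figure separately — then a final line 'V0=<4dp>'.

(0,0): Delta=2.0622 Bond=-70.7517
(1,0): Delta=0.0000 Bond=0.0000
(1,1): Delta=2.5102 Bond=-105.9311
V0=34.4198

The replicating-portfolio and risk-neutral prices coincide; use p* = (1.1−0.74)/(1.23−0.74) = 0.7347 for the latter.
Terminal payoffs: V(2,0)=0.0000, V(2,1)=0.0000, V(2,2)=77.1579
Node (1,0) S=37.7400: V=(p*·0.0000+(1−p*)·0.0000)/1.1=0.0000; Δ=(0.0000−0.0000)/(46.4202−27.9276)=0.0000; B=V−Δ·S=0.0000
Node (1,1) S=62.7300: V=(p*·77.1579+(1−p*)·0.0000)/1.1=51.5340; Δ=(77.1579−0.0000)/(77.1579−46.4202)=2.5102; B=V−Δ·S=-105.9311
Node (0,0) S=51.0000: V=(p*·51.5340+(1−p*)·0.0000)/1.1=34.4198; Δ=(51.5340−0.0000)/(62.7300−37.7400)=2.0622; B=V−Δ·S=-70.7517
The time-0 hedge costs 34.4198, which is the no-arbitrage price.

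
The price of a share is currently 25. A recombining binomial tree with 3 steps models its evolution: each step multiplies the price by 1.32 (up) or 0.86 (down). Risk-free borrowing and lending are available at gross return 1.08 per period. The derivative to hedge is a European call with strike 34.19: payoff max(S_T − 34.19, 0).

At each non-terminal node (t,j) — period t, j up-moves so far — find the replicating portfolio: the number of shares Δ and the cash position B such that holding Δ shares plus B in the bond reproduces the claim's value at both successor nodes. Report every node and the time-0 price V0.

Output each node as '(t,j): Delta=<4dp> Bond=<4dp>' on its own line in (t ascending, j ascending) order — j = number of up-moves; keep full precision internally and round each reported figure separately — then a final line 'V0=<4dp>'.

(0,0): Delta=0.4634 Bond=-8.6312
(1,0): Delta=0.1465 Bond=-2.5079
(1,1): Delta=0.6887 Bond=-16.7549
(2,0): Delta=0.0000 Bond=0.0000
(2,1): Delta=0.2506 Bond=-5.6634
(2,2): Delta=1.0000 Bond=-31.6574
V0=2.9540

Under the risk-neutral measure, an up-move has probability p* = (R−d)/(u−d) = 0.4783 and values discount at R = 1.08.
Terminal values V(3,·): V(3,0)=0.0000, V(3,1)=0.0000, V(3,2)=3.2716, V(3,3)=23.3092
(2,0): S=18.4900. Δ = (V_up−V_dn)/(S_up−S_dn) = (0.0000−0.0000)/(24.4068−15.9014) = 0.0000. V = [p*·0.0000 + (1−p*)·0.0000]/1.08 = 0.0000. B = V − Δ·S = 0.0000.
(2,1): S=28.3800. Δ = (V_up−V_dn)/(S_up−S_dn) = (3.2716−0.0000)/(37.4616−24.4068) = 0.2506. V = [p*·3.2716 + (1−p*)·0.0000]/1.08 = 1.4488. B = V − Δ·S = -5.6634.
(2,2): S=43.5600. Δ = (V_up−V_dn)/(S_up−S_dn) = (23.3092−3.2716)/(57.4992−37.4616) = 1.0000. V = [p*·23.3092 + (1−p*)·3.2716]/1.08 = 11.9026. B = V − Δ·S = -31.6574.
(1,0): S=21.5000. Δ = (V_up−V_dn)/(S_up−S_dn) = (1.4488−0.0000)/(28.3800−18.4900) = 0.1465. V = [p*·1.4488 + (1−p*)·0.0000]/1.08 = 0.6416. B = V − Δ·S = -2.5079.
(1,1): S=33.0000. Δ = (V_up−V_dn)/(S_up−S_dn) = (11.9026−1.4488)/(43.5600−28.3800) = 0.6887. V = [p*·11.9026 + (1−p*)·1.4488]/1.08 = 5.9708. B = V − Δ·S = -16.7549.
(0,0): S=25.0000. Δ = (V_up−V_dn)/(S_up−S_dn) = (5.9708−0.6416)/(33.0000−21.5000) = 0.4634. V = [p*·5.9708 + (1−p*)·0.6416]/1.08 = 2.9540. B = V − Δ·S = -8.6312.
Self-financing check: at every node Δ·S+B equals the discounted successor values.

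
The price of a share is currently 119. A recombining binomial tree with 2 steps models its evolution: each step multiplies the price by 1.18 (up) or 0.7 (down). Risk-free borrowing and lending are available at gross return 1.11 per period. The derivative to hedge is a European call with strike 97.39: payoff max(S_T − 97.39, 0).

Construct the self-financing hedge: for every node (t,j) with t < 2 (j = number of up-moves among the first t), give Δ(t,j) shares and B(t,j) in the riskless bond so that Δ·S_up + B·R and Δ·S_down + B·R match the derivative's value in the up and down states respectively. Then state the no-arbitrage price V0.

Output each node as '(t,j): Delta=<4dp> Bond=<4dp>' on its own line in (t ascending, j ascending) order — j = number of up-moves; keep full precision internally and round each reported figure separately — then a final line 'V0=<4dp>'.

Under the risk-neutral measure, an up-move has probability p* = (R−d)/(u−d) = 0.8542 and values discount at R = 1.11.
At expiry t=2: V(2,0)=0.0000, V(2,1)=0.9040, V(2,2)=68.3056
(1,0): S=83.3000. Δ = (V_up−V_dn)/(S_up−S_dn) = (0.9040−0.0000)/(98.2940−58.3100) = 0.0226. V = [p*·0.9040 + (1−p*)·0.0000]/1.11 = 0.6956. B = V − Δ·S = -1.1877.
(1,1): S=140.4200. Δ = (V_up−V_dn)/(S_up−S_dn) = (68.3056−0.9040)/(165.6956−98.2940) = 1.0000. V = [p*·68.3056 + (1−p*)·0.9040]/1.11 = 52.6813. B = V − Δ·S = -87.7387.
(0,0): S=119.0000. Δ = (V_up−V_dn)/(S_up−S_dn) = (52.6813−0.6956)/(140.4200−83.3000) = 0.9101. V = [p*·52.6813 + (1−p*)·0.6956]/1.11 = 40.6307. B = V − Δ·S = -67.6727.
Each (Δ,B) replicates both successor values, so the strategy is self-financing and V0 is arbitrage-free.

(0,0): Delta=0.9101 Bond=-67.6727
(1,0): Delta=0.0226 Bond=-1.1877
(1,1): Delta=1.0000 Bond=-87.7387
V0=40.6307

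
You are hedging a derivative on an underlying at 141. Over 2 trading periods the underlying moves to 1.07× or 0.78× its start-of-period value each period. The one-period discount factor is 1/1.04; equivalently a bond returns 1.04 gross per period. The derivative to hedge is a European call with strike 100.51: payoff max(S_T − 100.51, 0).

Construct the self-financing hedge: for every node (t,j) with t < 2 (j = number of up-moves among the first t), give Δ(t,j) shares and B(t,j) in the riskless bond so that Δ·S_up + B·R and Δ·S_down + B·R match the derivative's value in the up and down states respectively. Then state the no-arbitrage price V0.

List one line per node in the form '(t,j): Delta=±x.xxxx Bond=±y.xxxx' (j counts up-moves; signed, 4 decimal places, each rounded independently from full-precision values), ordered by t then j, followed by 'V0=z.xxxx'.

Risk-neutral probability p* = (R−d)/(u−d) = (1.04−0.78)/(1.07−0.78) = 0.8966.
Payoff layer (t=2): V(2,0)=0.0000, V(2,1)=17.1686, V(2,2)=60.9209
  t=1,j=0: stock 109.9800 → up 117.6786 (V=17.1686), down 85.7844 (V=0.0000). Price 14.8005; hedge Δ=0.5383, bond B=-44.4016.
  t=1,j=1: stock 150.8700 → up 161.4309 (V=60.9209), down 117.6786 (V=17.1686). Price 54.2258; hedge Δ=1.0000, bond B=-96.6442.
  t=0,j=0: stock 141.0000 → up 150.8700 (V=54.2258), down 109.9800 (V=14.8005). Price 48.2186; hedge Δ=0.9642, bond B=-87.7306.
The time-0 hedge costs 48.2186, which is the no-arbitrage price.

(0,0): Delta=0.9642 Bond=-87.7306
(1,0): Delta=0.5383 Bond=-44.4016
(1,1): Delta=1.0000 Bond=-96.6442
V0=48.2186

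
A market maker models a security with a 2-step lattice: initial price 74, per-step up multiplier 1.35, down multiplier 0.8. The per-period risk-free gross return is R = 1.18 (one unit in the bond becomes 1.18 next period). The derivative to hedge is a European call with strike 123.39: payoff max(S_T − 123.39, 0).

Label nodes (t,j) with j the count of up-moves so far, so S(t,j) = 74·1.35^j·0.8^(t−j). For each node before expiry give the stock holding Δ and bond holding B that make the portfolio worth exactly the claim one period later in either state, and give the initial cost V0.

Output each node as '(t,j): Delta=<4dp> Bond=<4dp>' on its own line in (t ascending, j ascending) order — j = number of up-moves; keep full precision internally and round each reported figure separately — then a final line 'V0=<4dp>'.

No-arbitrage ⇒ martingale measure with p* = (R−d)/(u−d) = 0.6909.
Terminal payoffs: V(2,0)=0.0000, V(2,1)=0.0000, V(2,2)=11.4750
(1,0): S=59.2000. Δ = (V_up−V_dn)/(S_up−S_dn) = (0.0000−0.0000)/(79.9200−47.3600) = 0.0000. V = [p*·0.0000 + (1−p*)·0.0000]/1.18 = 0.0000. B = V − Δ·S = 0.0000.
(1,1): S=99.9000. Δ = (V_up−V_dn)/(S_up−S_dn) = (11.4750−0.0000)/(134.8650−79.9200) = 0.2088. V = [p*·11.4750 + (1−p*)·0.0000]/1.18 = 6.7188. B = V − Δ·S = -14.1448.
(0,0): S=74.0000. Δ = (V_up−V_dn)/(S_up−S_dn) = (6.7188−0.0000)/(99.9000−59.2000) = 0.1651. V = [p*·6.7188 + (1−p*)·0.0000]/1.18 = 3.9340. B = V − Δ·S = -8.2820.
Root portfolio cost Δ·74+B reproduces V0=3.9340.

(0,0): Delta=0.1651 Bond=-8.2820
(1,0): Delta=0.0000 Bond=0.0000
(1,1): Delta=0.2088 Bond=-14.1448
V0=3.9340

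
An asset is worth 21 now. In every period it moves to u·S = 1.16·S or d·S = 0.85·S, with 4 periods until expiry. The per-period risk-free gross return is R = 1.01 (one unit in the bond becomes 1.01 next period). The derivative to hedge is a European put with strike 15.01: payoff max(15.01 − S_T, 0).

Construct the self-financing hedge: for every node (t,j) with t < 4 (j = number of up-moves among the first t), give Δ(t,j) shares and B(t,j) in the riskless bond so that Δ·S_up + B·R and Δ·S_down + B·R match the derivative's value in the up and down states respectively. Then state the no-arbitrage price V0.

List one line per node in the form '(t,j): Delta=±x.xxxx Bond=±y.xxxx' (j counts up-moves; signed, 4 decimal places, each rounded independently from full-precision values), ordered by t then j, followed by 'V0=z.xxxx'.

(0,0): Delta=-0.0702 Bond=1.6992
(1,0): Delta=-0.1702 Bond=3.5015
(1,1): Delta=-0.0015 Bond=0.0424
(2,0): Delta=-0.4126 Bond=7.2143
(2,1): Delta=-0.0037 Bond=0.0886
(2,2): Delta=0.0000 Bond=0.0000
(3,0): Delta=-1.0000 Bond=14.8614
(3,1): Delta=-0.0091 Bond=0.1849
(3,2): Delta=0.0000 Bond=0.0000
(3,3): Delta=0.0000 Bond=0.0000
V0=0.2245

No-arbitrage ⇒ martingale measure with p* = (R−d)/(u−d) = 0.5161.
At expiry t=4: V(4,0)=4.0479, V(4,1)=0.0499, V(4,2)=0.0000, V(4,3)=0.0000, V(4,4)=0.0000
  t=3,j=0: stock 12.8966 → up 14.9601 (V=0.0499), down 10.9621 (V=4.0479). Price 1.9648; hedge Δ=-1.0000, bond B=14.8614.
  t=3,j=1: stock 17.6001 → up 20.4161 (V=0.0000), down 14.9601 (V=0.0499). Price 0.0239; hedge Δ=-0.0091, bond B=0.1849.
  t=3,j=2: stock 24.0190 → up 27.8620 (V=0.0000), down 20.4161 (V=0.0000). Price 0.0000; hedge Δ=0.0000, bond B=0.0000.
  t=3,j=3: stock 32.7788 → up 38.0234 (V=0.0000), down 27.8620 (V=0.0000). Price 0.0000; hedge Δ=0.0000, bond B=0.0000.
  t=2,j=0: stock 15.1725 → up 17.6001 (V=0.0239), down 12.8966 (V=1.9648). Price 0.9535; hedge Δ=-0.4126, bond B=7.2143.
  t=2,j=1: stock 20.7060 → up 24.0190 (V=0.0000), down 17.6001 (V=0.0239). Price 0.0115; hedge Δ=-0.0037, bond B=0.0886.
  t=2,j=2: stock 28.2576 → up 32.7788 (V=0.0000), down 24.0190 (V=0.0000). Price 0.0000; hedge Δ=0.0000, bond B=0.0000.
  t=1,j=0: stock 17.8500 → up 20.7060 (V=0.0115), down 15.1725 (V=0.9535). Price 0.4627; hedge Δ=-0.1702, bond B=3.5015.
  t=1,j=1: stock 24.3600 → up 28.2576 (V=0.0000), down 20.7060 (V=0.0115). Price 0.0055; hedge Δ=-0.0015, bond B=0.0424.
  t=0,j=0: stock 21.0000 → up 24.3600 (V=0.0055), down 17.8500 (V=0.4627). Price 0.2245; hedge Δ=-0.0702, bond B=1.6992.
Check: Δ(0,0)·S0 + B(0,0) = 0.2245 = V0.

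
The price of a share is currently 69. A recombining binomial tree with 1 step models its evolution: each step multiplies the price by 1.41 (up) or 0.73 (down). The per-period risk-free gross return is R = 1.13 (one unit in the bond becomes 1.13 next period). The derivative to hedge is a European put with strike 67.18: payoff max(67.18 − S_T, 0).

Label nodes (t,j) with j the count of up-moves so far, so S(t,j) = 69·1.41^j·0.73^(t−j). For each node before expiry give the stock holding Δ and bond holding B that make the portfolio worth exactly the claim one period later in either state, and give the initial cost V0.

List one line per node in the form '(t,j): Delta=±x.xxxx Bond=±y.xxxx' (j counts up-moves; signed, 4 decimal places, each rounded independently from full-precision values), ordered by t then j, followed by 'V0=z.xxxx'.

(0,0): Delta=-0.3583 Bond=30.8460
V0=6.1255

The replicating-portfolio and risk-neutral prices coincide; use p* = (1.13−0.73)/(1.41−0.73) = 0.5882 for the latter.
At expiry t=1: V(1,0)=16.8100, V(1,1)=0.0000
Node (0,0) S=69.0000: V=(p*·0.0000+(1−p*)·16.8100)/1.13=6.1255; Δ=(0.0000−16.8100)/(97.2900−50.3700)=-0.3583; B=V−Δ·S=30.8460
Self-financing check: at every node Δ·S+B equals the discounted successor values.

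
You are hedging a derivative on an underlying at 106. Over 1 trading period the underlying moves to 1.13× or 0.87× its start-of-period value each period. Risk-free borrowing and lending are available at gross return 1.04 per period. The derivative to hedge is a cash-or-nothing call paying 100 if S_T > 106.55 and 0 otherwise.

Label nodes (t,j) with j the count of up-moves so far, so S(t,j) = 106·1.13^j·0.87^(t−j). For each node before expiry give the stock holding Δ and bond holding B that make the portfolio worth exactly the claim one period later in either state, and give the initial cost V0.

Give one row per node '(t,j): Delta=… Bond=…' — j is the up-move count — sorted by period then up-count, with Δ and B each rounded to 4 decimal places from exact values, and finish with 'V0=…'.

The replicating-portfolio and risk-neutral prices coincide; use p* = (1.04−0.87)/(1.13−0.87) = 0.6538 for the latter.
Payoff layer (t=1): V(1,0)=0.0000, V(1,1)=100.0000
  t=0,j=0: stock 106.0000 → up 119.7800 (V=100.0000), down 92.2200 (V=0.0000). Price 62.8698; hedge Δ=3.6284, bond B=-321.7456.
The time-0 hedge costs 62.8698, which is the no-arbitrage price.

(0,0): Delta=3.6284 Bond=-321.7456
V0=62.8698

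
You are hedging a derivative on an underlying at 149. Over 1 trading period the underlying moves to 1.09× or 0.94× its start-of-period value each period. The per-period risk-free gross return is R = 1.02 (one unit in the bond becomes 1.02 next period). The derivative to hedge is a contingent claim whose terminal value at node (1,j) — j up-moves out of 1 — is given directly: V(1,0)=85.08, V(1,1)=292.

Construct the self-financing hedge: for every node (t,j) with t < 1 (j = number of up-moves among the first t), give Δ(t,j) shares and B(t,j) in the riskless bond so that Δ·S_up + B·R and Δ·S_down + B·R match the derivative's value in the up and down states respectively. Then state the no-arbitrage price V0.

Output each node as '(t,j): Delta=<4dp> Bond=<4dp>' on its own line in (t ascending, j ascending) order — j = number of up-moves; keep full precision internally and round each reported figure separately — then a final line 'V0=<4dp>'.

(0,0): Delta=9.2582 Bond=-1187.8614
V0=191.6052

Since d<R<u, set p* = (R−d)/(u−d) = 0.5333; price each node as the discounted p*-expectation of its children.
Terminal values V(1,·): V(1,0)=85.0800, V(1,1)=292.0000
(0,0): S=149.0000. Δ = (V_up−V_dn)/(S_up−S_dn) = (292.0000−85.0800)/(162.4100−140.0600) = 9.2582. V = [p*·292.0000 + (1−p*)·85.0800]/1.02 = 191.6052. B = V − Δ·S = -1187.8614.
Root portfolio cost Δ·149+B reproduces V0=191.6052.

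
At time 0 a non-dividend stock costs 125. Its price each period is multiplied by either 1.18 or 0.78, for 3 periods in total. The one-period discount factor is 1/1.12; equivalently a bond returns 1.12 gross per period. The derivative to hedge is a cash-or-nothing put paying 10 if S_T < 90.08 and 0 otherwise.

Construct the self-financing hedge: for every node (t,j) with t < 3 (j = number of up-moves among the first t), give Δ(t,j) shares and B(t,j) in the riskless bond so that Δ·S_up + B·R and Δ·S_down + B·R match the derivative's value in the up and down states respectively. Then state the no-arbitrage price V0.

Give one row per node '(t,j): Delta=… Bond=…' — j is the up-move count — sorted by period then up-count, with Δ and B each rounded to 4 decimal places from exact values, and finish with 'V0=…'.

The replicating-portfolio and risk-neutral prices coincide; use p* = (1.12−0.78)/(1.18−0.78) = 0.8500 for the latter.
Terminal payoffs: V(3,0)=10.0000, V(3,1)=10.0000, V(3,2)=0.0000, V(3,3)=0.0000
Node (2,0) S=76.0500: V=(p*·10.0000+(1−p*)·10.0000)/1.12=8.9286; Δ=(10.0000−10.0000)/(89.7390−59.3190)=0.0000; B=V−Δ·S=8.9286
Node (2,1) S=115.0500: V=(p*·0.0000+(1−p*)·10.0000)/1.12=1.3393; Δ=(0.0000−10.0000)/(135.7590−89.7390)=-0.2173; B=V−Δ·S=26.3393
Node (2,2) S=174.0500: V=(p*·0.0000+(1−p*)·0.0000)/1.12=0.0000; Δ=(0.0000−0.0000)/(205.3790−135.7590)=0.0000; B=V−Δ·S=0.0000
Node (1,0) S=97.5000: V=(p*·1.3393+(1−p*)·8.9286)/1.12=2.2122; Δ=(1.3393−8.9286)/(115.0500−76.0500)=-0.1946; B=V−Δ·S=21.1854
Node (1,1) S=147.5000: V=(p*·0.0000+(1−p*)·1.3393)/1.12=0.1794; Δ=(0.0000−1.3393)/(174.0500−115.0500)=-0.0227; B=V−Δ·S=3.5276
Node (0,0) S=125.0000: V=(p*·0.1794+(1−p*)·2.2122)/1.12=0.4324; Δ=(0.1794−2.2122)/(147.5000−97.5000)=-0.0407; B=V−Δ·S=5.5145
The time-0 hedge costs 0.4324, which is the no-arbitrage price.

(0,0): Delta=-0.0407 Bond=5.5145
(1,0): Delta=-0.1946 Bond=21.1854
(1,1): Delta=-0.0227 Bond=3.5276
(2,0): Delta=0.0000 Bond=8.9286
(2,1): Delta=-0.2173 Bond=26.3393
(2,2): Delta=0.0000 Bond=0.0000
V0=0.4324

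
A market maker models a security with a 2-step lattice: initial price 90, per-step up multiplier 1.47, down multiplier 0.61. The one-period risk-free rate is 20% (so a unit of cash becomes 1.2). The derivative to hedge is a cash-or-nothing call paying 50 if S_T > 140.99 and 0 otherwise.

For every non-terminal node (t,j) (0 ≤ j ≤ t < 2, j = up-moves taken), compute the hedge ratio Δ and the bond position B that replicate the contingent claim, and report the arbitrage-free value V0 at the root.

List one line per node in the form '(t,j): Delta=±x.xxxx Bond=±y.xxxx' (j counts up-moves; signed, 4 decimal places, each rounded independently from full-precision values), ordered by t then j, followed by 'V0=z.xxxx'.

No-arbitrage ⇒ martingale measure with p* = (R−d)/(u−d) = 0.6860.
At expiry t=2: V(2,0)=0.0000, V(2,1)=0.0000, V(2,2)=50.0000
(1,0): S=54.9000. Δ = (V_up−V_dn)/(S_up−S_dn) = (0.0000−0.0000)/(80.7030−33.4890) = 0.0000. V = [p*·0.0000 + (1−p*)·0.0000]/1.2 = 0.0000. B = V − Δ·S = 0.0000.
(1,1): S=132.3000. Δ = (V_up−V_dn)/(S_up−S_dn) = (50.0000−0.0000)/(194.4810−80.7030) = 0.4395. V = [p*·50.0000 + (1−p*)·0.0000]/1.2 = 28.5853. B = V − Δ·S = -29.5543.
(0,0): S=90.0000. Δ = (V_up−V_dn)/(S_up−S_dn) = (28.5853−0.0000)/(132.3000−54.9000) = 0.3693. V = [p*·28.5853 + (1−p*)·0.0000]/1.2 = 16.3424. B = V − Δ·S = -16.8963.
The time-0 hedge costs 16.3424, which is the no-arbitrage price.

(0,0): Delta=0.3693 Bond=-16.8963
(1,0): Delta=0.0000 Bond=0.0000
(1,1): Delta=0.4395 Bond=-29.5543
V0=16.3424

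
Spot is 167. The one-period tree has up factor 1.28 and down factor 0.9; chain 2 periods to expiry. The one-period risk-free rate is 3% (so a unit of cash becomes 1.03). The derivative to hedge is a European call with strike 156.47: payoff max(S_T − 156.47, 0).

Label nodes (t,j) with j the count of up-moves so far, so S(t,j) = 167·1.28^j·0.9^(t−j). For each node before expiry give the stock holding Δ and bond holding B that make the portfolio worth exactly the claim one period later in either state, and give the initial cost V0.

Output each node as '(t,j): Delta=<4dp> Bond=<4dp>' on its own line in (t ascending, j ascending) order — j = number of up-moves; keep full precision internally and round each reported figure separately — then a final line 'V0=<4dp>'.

Since d<R<u, set p* = (R−d)/(u−d) = 0.3421; price each node as the discounted p*-expectation of its children.
At expiry t=2: V(2,0)=0.0000, V(2,1)=35.9140, V(2,2)=117.1428
Node (1,0) S=150.3000: V=(p*·35.9140+(1−p*)·0.0000)/1.03=11.9285; Δ=(35.9140−0.0000)/(192.3840−135.2700)=0.6288; B=V−Δ·S=-82.5820
Node (1,1) S=213.7600: V=(p*·117.1428+(1−p*)·35.9140)/1.03=61.8474; Δ=(117.1428−35.9140)/(273.6128−192.3840)=1.0000; B=V−Δ·S=-151.9126
Node (0,0) S=167.0000: V=(p*·61.8474+(1−p*)·11.9285)/1.03=28.1612; Δ=(61.8474−11.9285)/(213.7600−150.3000)=0.7866; B=V−Δ·S=-103.2043
The time-0 hedge costs 28.1612, which is the no-arbitrage price.

(0,0): Delta=0.7866 Bond=-103.2043
(1,0): Delta=0.6288 Bond=-82.5820
(1,1): Delta=1.0000 Bond=-151.9126
V0=28.1612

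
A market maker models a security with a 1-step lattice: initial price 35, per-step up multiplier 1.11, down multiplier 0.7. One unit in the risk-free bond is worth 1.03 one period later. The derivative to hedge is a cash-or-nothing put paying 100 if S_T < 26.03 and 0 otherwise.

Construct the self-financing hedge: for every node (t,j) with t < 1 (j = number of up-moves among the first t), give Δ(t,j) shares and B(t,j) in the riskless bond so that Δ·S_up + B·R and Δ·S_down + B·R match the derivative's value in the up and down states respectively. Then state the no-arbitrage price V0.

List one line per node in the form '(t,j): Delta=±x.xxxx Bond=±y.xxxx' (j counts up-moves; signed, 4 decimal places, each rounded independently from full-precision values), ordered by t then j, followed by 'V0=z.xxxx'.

Risk-neutral probability p* = (R−d)/(u−d) = (1.03−0.7)/(1.11−0.7) = 0.8049.
Payoff layer (t=1): V(1,0)=100.0000, V(1,1)=0.0000
Node (0,0) S=35.0000: V=(p*·0.0000+(1−p*)·100.0000)/1.03=18.9439; Δ=(0.0000−100.0000)/(38.8500−24.5000)=-6.9686; B=V−Δ·S=262.8463
Root portfolio cost Δ·35+B reproduces V0=18.9439.

(0,0): Delta=-6.9686 Bond=262.8463
V0=18.9439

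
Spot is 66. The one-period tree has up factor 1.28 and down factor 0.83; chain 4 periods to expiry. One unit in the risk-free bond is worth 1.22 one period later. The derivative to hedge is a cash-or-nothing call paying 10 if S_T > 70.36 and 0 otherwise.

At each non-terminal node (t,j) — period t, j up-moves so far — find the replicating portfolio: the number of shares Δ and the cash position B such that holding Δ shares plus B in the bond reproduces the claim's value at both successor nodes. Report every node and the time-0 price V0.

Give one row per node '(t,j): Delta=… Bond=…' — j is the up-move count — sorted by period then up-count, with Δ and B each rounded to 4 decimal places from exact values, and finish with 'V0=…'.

(0,0): Delta=0.0086 Bond=3.9098
(1,0): Delta=0.0630 Bond=1.7889
(1,1): Delta=0.0031 Bond=5.2286
(2,0): Delta=0.3472 Bond=-10.7398
(2,1): Delta=0.0346 Bond=4.1705
(2,2): Delta=0.0000 Bond=6.7186
(3,0): Delta=0.0000 Bond=0.0000
(3,1): Delta=0.3818 Bond=-15.1184
(3,2): Delta=0.0000 Bond=8.1967
(3,3): Delta=0.0000 Bond=8.1967
V0=4.4755

Since d<R<u, set p* = (R−d)/(u−d) = 0.8667; price each node as the discounted p*-expectation of its children.
Terminal payoffs: V(4,0)=0.0000, V(4,1)=0.0000, V(4,2)=10.0000, V(4,3)=10.0000, V(4,4)=10.0000
Node (3,0) S=37.7379: V=(p*·0.0000+(1−p*)·0.0000)/1.22=0.0000; Δ=(0.0000−0.0000)/(48.3046−31.3225)=0.0000; B=V−Δ·S=0.0000
Node (3,1) S=58.1983: V=(p*·10.0000+(1−p*)·0.0000)/1.22=7.1038; Δ=(10.0000−0.0000)/(74.4938−48.3046)=0.3818; B=V−Δ·S=-15.1184
Node (3,2) S=89.7516: V=(p*·10.0000+(1−p*)·10.0000)/1.22=8.1967; Δ=(10.0000−10.0000)/(114.8820−74.4938)=0.0000; B=V−Δ·S=8.1967
Node (3,3) S=138.4120: V=(p*·10.0000+(1−p*)·10.0000)/1.22=8.1967; Δ=(10.0000−10.0000)/(177.1674−114.8820)=0.0000; B=V−Δ·S=8.1967
Node (2,0) S=45.4674: V=(p*·7.1038+(1−p*)·0.0000)/1.22=5.0464; Δ=(7.1038−0.0000)/(58.1983−37.7379)=0.3472; B=V−Δ·S=-10.7398
Node (2,1) S=70.1184: V=(p*·8.1967+(1−p*)·7.1038)/1.22=6.5992; Δ=(8.1967−7.1038)/(89.7516−58.1983)=0.0346; B=V−Δ·S=4.1705
Node (2,2) S=108.1344: V=(p*·8.1967+(1−p*)·8.1967)/1.22=6.7186; Δ=(8.1967−8.1967)/(138.4120−89.7516)=0.0000; B=V−Δ·S=6.7186
Node (1,0) S=54.7800: V=(p*·6.5992+(1−p*)·5.0464)/1.22=5.2395; Δ=(6.5992−5.0464)/(70.1184−45.4674)=0.0630; B=V−Δ·S=1.7889
Node (1,1) S=84.4800: V=(p*·6.7186+(1−p*)·6.5992)/1.22=5.4940; Δ=(6.7186−6.5992)/(108.1344−70.1184)=0.0031; B=V−Δ·S=5.2286
Node (0,0) S=66.0000: V=(p*·5.4940+(1−p*)·5.2395)/1.22=4.4755; Δ=(5.4940−5.2395)/(84.4800−54.7800)=0.0086; B=V−Δ·S=3.9098
Each (Δ,B) replicates both successor values, so the strategy is self-financing and V0 is arbitrage-free.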